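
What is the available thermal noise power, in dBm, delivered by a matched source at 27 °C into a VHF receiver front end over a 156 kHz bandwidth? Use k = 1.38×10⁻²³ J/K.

−121.9 dBm

T = 27 °C + 273.15 = 300.15 K
P_n = kTB = 1.38×10⁻²³ × 300.15 × 1.56×10⁵ = 6.46×10⁻¹⁶ W
In dBm: 10 log₁₀(6.46×10⁻¹⁶ / 10⁻³) = −121.9 dBm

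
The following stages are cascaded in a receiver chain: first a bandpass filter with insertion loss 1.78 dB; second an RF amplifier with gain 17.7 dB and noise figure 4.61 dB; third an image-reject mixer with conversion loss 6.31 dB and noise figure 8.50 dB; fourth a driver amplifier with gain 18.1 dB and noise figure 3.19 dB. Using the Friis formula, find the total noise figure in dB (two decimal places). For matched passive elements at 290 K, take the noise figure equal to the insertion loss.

6.66 dB

Convert to linear (a loss of L dB is a gain of −L dB): F_i = 10^(NF_i/10), G_i = 10^(G_i,dB/10)
  Stage 1: F_1 = 10^(1.78/10) = 1.507, G_1 = 10^(−1.78/10) = 0.6637
  Stage 2: F_2 = 10^(4.61/10) = 2.891, G_2 = 10^(17.7/10) = 58.88
  Stage 3: F_3 = 10^(8.50/10) = 7.079, G_3 = 10^(−6.31/10) = 0.2339
  Stage 4: F_4 = 10^(3.19/10) = 2.084, G_4 = 10^(18.1/10) = 64.57
Friis cascade:
  F = 1.507 + (2.891 − 1)/0.6637 + (7.079 − 1)/39.08 + (2.084 − 1)/9.141 = 4.629
NF = 10 log₁₀(4.629) = 6.66 dB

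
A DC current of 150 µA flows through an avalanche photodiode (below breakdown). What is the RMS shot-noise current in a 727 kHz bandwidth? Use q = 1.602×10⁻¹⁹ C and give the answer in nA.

I_n = √(2qI·B)
2qI·B = 2 × 1.602×10⁻¹⁹ × 1.50×10⁻⁴ × 7.27×10⁵ = 3.49×10⁻¹⁷ A²
I_n = √(3.49×10⁻¹⁷) = 5.91×10⁻⁹ A = 5.91 nA

5.91 nA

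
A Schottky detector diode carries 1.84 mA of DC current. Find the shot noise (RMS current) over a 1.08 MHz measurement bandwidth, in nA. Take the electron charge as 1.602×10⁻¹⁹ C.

25.2 nA

I_n = √(2qI·B)
2qI·B = 2 × 1.602×10⁻¹⁹ × 1.84×10⁻³ × 1.08×10⁶ = 6.37×10⁻¹⁶ A²
I_n = √(6.37×10⁻¹⁶) = 2.52×10⁻⁸ A = 25.2 nA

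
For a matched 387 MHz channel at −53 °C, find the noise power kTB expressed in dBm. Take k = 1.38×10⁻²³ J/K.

T = −53 °C + 273.15 = 220.15 K
P_n = kTB = 1.38×10⁻²³ × 220.15 × 3.87×10⁸ = 1.18×10⁻¹² W
In dBm: 10 log₁₀(1.18×10⁻¹² / 10⁻³) = −89.3 dBm

−89.3 dBm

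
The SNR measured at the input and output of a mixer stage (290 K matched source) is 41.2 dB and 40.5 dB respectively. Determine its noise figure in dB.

NF (dB) = SNR_in(dB) − SNR_out(dB) when the source is at T₀
NF = 41.2 − 40.5 = 0.7 dB

0.7 dB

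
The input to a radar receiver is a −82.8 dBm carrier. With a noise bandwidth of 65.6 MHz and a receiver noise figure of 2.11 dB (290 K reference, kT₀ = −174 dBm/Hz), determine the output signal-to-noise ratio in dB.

10.9 dB

Noise floor: N = −174 + 10 log₁₀(B) + NF
10 log₁₀(6.56×10⁷) = 78.17 dB
N = −174 + 78.17 + 2.11 = −93.72 dBm
SNR = P_sig − N = −82.8 − (−93.72) = 10.92 dB → 10.9 dB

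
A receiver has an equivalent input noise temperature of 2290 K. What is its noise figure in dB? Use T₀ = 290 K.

F = 1 + T_e/T₀ = 1 + 2290/290 = 8.89655
NF = 10 log₁₀(8.89655) = 9.49 dB

9.49 dB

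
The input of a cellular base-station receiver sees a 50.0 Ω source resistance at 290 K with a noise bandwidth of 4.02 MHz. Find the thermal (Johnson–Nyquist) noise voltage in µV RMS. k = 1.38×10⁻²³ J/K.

V_n = √(4kTRB)
4kTRB = 4 × 1.38×10⁻²³ × 290 × 5.00×10¹ × 4.02×10⁶ = 3.22×10⁻¹² V²
V_n = √(3.22×10⁻¹²) = 1.79×10⁻⁶ V = 1.79 µV

1.79 µV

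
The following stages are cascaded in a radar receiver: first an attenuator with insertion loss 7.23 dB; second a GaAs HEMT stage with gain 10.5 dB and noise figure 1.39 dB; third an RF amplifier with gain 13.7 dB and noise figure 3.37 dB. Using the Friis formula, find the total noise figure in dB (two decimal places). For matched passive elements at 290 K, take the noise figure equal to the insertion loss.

Convert to linear (a loss of L dB is a gain of −L dB): F_i = 10^(NF_i/10), G_i = 10^(G_i,dB/10)
  Stage 1: F_1 = 10^(7.23/10) = 5.284, G_1 = 10^(−7.23/10) = 0.1892
  Stage 2: F_2 = 10^(1.39/10) = 1.377, G_2 = 10^(10.5/10) = 11.22
  Stage 3: F_3 = 10^(3.37/10) = 2.173, G_3 = 10^(13.7/10) = 23.44
Friis cascade:
  F = 5.284 + (1.377 − 1)/0.1892 + (2.173 − 1)/2.123 = 7.830
NF = 10 log₁₀(7.830) = 8.94 dB

8.94 dB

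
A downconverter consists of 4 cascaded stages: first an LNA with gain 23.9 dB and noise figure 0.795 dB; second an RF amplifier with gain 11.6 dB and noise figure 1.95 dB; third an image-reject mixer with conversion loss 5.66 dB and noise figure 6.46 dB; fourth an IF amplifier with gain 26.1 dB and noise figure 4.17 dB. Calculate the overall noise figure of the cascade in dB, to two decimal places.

Convert to linear (a loss of L dB is a gain of −L dB): F_i = 10^(NF_i/10), G_i = 10^(G_i,dB/10)
  Stage 1: F_1 = 10^(0.795/10) = 1.201, G_1 = 10^(23.9/10) = 245.5
  Stage 2: F_2 = 10^(1.95/10) = 1.567, G_2 = 10^(11.6/10) = 14.45
  Stage 3: F_3 = 10^(6.46/10) = 4.426, G_3 = 10^(−5.66/10) = 0.2716
  Stage 4: F_4 = 10^(4.17/10) = 2.612, G_4 = 10^(26.1/10) = 407.4
Friis cascade:
  F = 1.201 + (1.567 − 1)/245.5 + (4.426 − 1)/3548 + (2.612 − 1)/963.8 = 1.206
NF = 10 log₁₀(1.206) = 0.81 dB

0.81 dB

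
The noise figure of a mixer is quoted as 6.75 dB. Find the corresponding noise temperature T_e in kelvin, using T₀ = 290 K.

F = 10^(6.75/10) = 4.73151
T_e = (F − 1)·T₀ = (4.73151 − 1) × 290 = 1082 K

1082 K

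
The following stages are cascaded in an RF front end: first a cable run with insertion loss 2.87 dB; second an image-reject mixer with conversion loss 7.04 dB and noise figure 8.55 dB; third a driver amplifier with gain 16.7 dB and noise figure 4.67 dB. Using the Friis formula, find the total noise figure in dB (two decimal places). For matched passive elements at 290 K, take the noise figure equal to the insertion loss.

15.16 dB

Convert to linear (a loss of L dB is a gain of −L dB): F_i = 10^(NF_i/10), G_i = 10^(G_i,dB/10)
  Stage 1: F_1 = 10^(2.87/10) = 1.936, G_1 = 10^(−2.87/10) = 0.5164
  Stage 2: F_2 = 10^(8.55/10) = 7.161, G_2 = 10^(−7.04/10) = 0.1977
  Stage 3: F_3 = 10^(4.67/10) = 2.931, G_3 = 10^(16.7/10) = 46.77
Friis cascade:
  F = 1.936 + (7.161 − 1)/0.5164 + (2.931 − 1)/0.1021 = 32.78
NF = 10 log₁₀(32.78) = 15.16 dB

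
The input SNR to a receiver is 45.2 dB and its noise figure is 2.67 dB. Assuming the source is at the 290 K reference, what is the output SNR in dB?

42.53 dB

By definition F = SNR_in/SNR_out, so in dB: SNR_out = SNR_in − NF
SNR_out = 45.2 − 2.67 = 42.53 dB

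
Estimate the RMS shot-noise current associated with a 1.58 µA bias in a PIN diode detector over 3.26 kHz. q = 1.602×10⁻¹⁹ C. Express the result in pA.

40.6 pA

I_n = √(2qI·B)
2qI·B = 2 × 1.602×10⁻¹⁹ × 1.58×10⁻⁶ × 3.26×10³ = 1.65×10⁻²¹ A²
I_n = √(1.65×10⁻²¹) = 4.06×10⁻¹¹ A = 40.6 pA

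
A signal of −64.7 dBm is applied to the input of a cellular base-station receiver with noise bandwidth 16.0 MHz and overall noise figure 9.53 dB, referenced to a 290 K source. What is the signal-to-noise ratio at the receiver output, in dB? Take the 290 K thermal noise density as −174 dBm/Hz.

27.7 dB

Noise floor: N = −174 + 10 log₁₀(B) + NF
10 log₁₀(1.60×10⁷) = 72.04 dB
N = −174 + 72.04 + 9.53 = −92.43 dBm
SNR = P_sig − N = −64.7 − (−92.43) = 27.73 dB → 27.7 dB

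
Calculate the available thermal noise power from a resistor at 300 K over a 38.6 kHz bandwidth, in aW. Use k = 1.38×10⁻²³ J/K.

160 aW

P_n = kTB = 1.38×10⁻²³ × 300 × 3.86×10⁴ = 1.60×10⁻¹⁶ W = 160 aW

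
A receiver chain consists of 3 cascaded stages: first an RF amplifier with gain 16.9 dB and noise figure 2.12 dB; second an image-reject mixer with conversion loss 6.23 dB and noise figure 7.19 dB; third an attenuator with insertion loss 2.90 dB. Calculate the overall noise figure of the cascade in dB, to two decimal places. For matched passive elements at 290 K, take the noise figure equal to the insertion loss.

2.55 dB

Convert to linear (a loss of L dB is a gain of −L dB): F_i = 10^(NF_i/10), G_i = 10^(G_i,dB/10)
  Stage 1: F_1 = 10^(2.12/10) = 1.629, G_1 = 10^(16.9/10) = 48.98
  Stage 2: F_2 = 10^(7.19/10) = 5.236, G_2 = 10^(−6.23/10) = 0.2382
  Stage 3: F_3 = 10^(2.90/10) = 1.950, G_3 = 10^(−2.90/10) = 0.5129
Friis cascade:
  F = 1.629 + (5.236 − 1)/48.98 + (1.950 − 1)/11.67 = 1.797
NF = 10 log₁₀(1.797) = 2.55 dB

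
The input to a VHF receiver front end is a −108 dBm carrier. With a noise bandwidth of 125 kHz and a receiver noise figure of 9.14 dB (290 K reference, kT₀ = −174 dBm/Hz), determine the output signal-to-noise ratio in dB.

5.9 dB

Noise floor: N = −174 + 10 log₁₀(B) + NF
10 log₁₀(1.25×10⁵) = 50.97 dB
N = −174 + 50.97 + 9.14 = −113.89 dBm
SNR = P_sig − N = −108 − (−113.89) = 5.89 dB → 5.9 dB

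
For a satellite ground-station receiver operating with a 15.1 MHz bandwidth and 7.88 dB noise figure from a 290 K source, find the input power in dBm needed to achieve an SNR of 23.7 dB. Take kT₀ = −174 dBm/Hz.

Sensitivity = −174 + 10 log₁₀(B) + NF + SNR_min
= −174 + 71.79 + 7.88 + 23.7
= −70.63 dBm → −70.6 dBm

−70.6 dBm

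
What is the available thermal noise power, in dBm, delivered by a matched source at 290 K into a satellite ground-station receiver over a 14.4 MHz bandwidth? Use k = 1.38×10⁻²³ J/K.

P_n = kTB = 1.38×10⁻²³ × 290 × 1.44×10⁷ = 5.76×10⁻¹⁴ W
In dBm: 10 log₁₀(5.76×10⁻¹⁴ / 10⁻³) = −102.4 dBm

−102.4 dBm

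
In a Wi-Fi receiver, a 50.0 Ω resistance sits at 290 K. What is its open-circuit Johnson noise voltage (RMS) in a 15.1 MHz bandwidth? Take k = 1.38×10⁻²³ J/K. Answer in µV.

3.48 µV

V_n = √(4kTRB)
4kTRB = 4 × 1.38×10⁻²³ × 290 × 5.00×10¹ × 1.51×10⁷ = 1.21×10⁻¹¹ V²
V_n = √(1.21×10⁻¹¹) = 3.48×10⁻⁶ V = 3.48 µV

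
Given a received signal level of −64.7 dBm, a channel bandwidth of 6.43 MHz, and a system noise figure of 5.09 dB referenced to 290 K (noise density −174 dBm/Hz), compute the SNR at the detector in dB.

Noise floor: N = −174 + 10 log₁₀(B) + NF
10 log₁₀(6.43×10⁶) = 68.08 dB
N = −174 + 68.08 + 5.09 = −100.83 dBm
SNR = P_sig − N = −64.7 − (−100.83) = 36.13 dB → 36.1 dB

36.1 dB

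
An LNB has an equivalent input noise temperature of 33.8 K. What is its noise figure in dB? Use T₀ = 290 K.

F = 1 + T_e/T₀ = 1 + 33.8/290 = 1.11655
NF = 10 log₁₀(1.11655) = 0.479 dB

0.479 dB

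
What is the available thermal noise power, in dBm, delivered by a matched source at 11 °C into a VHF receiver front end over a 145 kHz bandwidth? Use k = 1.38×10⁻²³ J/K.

T = 11 °C + 273.15 = 284.15 K
P_n = kTB = 1.38×10⁻²³ × 284.15 × 1.45×10⁵ = 5.69×10⁻¹⁶ W
In dBm: 10 log₁₀(5.69×10⁻¹⁶ / 10⁻³) = −122.5 dBm

−122.5 dBm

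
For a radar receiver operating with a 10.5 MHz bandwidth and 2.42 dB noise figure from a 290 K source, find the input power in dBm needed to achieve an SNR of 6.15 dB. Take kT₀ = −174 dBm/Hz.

Sensitivity = −174 + 10 log₁₀(B) + NF + SNR_min
= −174 + 70.21 + 2.42 + 6.15
= −95.22 dBm → −95.2 dBm

−95.2 dBm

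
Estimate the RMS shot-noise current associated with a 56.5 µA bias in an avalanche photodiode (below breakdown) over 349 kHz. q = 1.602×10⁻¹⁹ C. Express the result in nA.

I_n = √(2qI·B)
2qI·B = 2 × 1.602×10⁻¹⁹ × 5.65×10⁻⁵ × 3.49×10⁵ = 6.32×10⁻¹⁸ A²
I_n = √(6.32×10⁻¹⁸) = 2.51×10⁻⁹ A = 2.51 nA

2.51 nA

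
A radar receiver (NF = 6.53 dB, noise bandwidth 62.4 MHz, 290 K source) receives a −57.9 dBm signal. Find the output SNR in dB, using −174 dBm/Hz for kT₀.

Noise floor: N = −174 + 10 log₁₀(B) + NF
10 log₁₀(6.24×10⁷) = 77.95 dB
N = −174 + 77.95 + 6.53 = −89.52 dBm
SNR = P_sig − N = −57.9 − (−89.52) = 31.62 dB → 31.6 dB

31.6 dB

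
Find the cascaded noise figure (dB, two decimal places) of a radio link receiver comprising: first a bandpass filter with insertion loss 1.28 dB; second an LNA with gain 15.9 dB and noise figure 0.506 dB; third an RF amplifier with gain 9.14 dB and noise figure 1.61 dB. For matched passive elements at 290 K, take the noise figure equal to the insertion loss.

Convert to linear (a loss of L dB is a gain of −L dB): F_i = 10^(NF_i/10), G_i = 10^(G_i,dB/10)
  Stage 1: F_1 = 10^(1.28/10) = 1.343, G_1 = 10^(−1.28/10) = 0.7447
  Stage 2: F_2 = 10^(0.506/10) = 1.124, G_2 = 10^(15.9/10) = 38.90
  Stage 3: F_3 = 10^(1.61/10) = 1.449, G_3 = 10^(9.14/10) = 8.204
Friis cascade:
  F = 1.343 + (1.124 − 1)/0.7447 + (1.449 − 1)/28.97 = 1.524
NF = 10 log₁₀(1.524) = 1.83 dB

1.83 dB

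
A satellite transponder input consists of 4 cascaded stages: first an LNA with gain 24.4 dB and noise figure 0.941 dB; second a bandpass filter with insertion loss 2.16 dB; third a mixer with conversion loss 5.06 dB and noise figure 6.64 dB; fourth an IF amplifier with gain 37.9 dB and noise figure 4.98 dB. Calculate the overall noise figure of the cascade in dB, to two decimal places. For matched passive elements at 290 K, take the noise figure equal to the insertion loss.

1.16 dB

Convert to linear (a loss of L dB is a gain of −L dB): F_i = 10^(NF_i/10), G_i = 10^(G_i,dB/10)
  Stage 1: F_1 = 10^(0.941/10) = 1.242, G_1 = 10^(24.4/10) = 275.4
  Stage 2: F_2 = 10^(2.16/10) = 1.644, G_2 = 10^(−2.16/10) = 0.6081
  Stage 3: F_3 = 10^(6.64/10) = 4.613, G_3 = 10^(−5.06/10) = 0.3119
  Stage 4: F_4 = 10^(4.98/10) = 3.148, G_4 = 10^(37.9/10) = 6166
Friis cascade:
  F = 1.242 + (1.644 − 1)/275.4 + (4.613 − 1)/167.5 + (3.148 − 1)/52.24 = 1.307
NF = 10 log₁₀(1.307) = 1.16 dB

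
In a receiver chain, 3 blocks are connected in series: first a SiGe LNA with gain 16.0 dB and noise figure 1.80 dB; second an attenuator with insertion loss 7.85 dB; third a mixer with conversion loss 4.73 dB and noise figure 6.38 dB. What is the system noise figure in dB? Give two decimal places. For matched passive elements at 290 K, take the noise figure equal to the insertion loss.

3.33 dB

Convert to linear (a loss of L dB is a gain of −L dB): F_i = 10^(NF_i/10), G_i = 10^(G_i,dB/10)
  Stage 1: F_1 = 10^(1.80/10) = 1.514, G_1 = 10^(16.0/10) = 39.81
  Stage 2: F_2 = 10^(7.85/10) = 6.095, G_2 = 10^(−7.85/10) = 0.1641
  Stage 3: F_3 = 10^(6.38/10) = 4.345, G_3 = 10^(−4.73/10) = 0.3365
Friis cascade:
  F = 1.514 + (6.095 − 1)/39.81 + (4.345 − 1)/6.531 = 2.154
NF = 10 log₁₀(2.154) = 3.33 dB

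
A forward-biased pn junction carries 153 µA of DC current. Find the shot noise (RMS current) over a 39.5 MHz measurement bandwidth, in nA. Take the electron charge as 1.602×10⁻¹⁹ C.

44.0 nA

I_n = √(2qI·B)
2qI·B = 2 × 1.602×10⁻¹⁹ × 1.53×10⁻⁴ × 3.95×10⁷ = 1.94×10⁻¹⁵ A²
I_n = √(1.94×10⁻¹⁵) = 4.40×10⁻⁸ A = 44.0 nA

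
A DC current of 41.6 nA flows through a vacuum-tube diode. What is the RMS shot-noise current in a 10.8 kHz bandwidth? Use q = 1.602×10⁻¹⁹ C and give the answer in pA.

12.0 pA

I_n = √(2qI·B)
2qI·B = 2 × 1.602×10⁻¹⁹ × 4.16×10⁻⁸ × 1.08×10⁴ = 1.44×10⁻²² A²
I_n = √(1.44×10⁻²²) = 1.20×10⁻¹¹ A = 12.0 pA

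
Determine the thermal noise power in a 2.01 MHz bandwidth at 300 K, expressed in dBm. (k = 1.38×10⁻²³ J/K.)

−110.8 dBm

P_n = kTB = 1.38×10⁻²³ × 300 × 2.01×10⁶ = 8.32×10⁻¹⁵ W
In dBm: 10 log₁₀(8.32×10⁻¹⁵ / 10⁻³) = −110.8 dBm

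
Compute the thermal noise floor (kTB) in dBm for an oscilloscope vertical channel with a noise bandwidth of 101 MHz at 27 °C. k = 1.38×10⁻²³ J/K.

−93.8 dBm

T = 27 °C + 273.15 = 300.15 K
P_n = kTB = 1.38×10⁻²³ × 300.15 × 1.01×10⁸ = 4.18×10⁻¹³ W
In dBm: 10 log₁₀(4.18×10⁻¹³ / 10⁻³) = −93.8 dBm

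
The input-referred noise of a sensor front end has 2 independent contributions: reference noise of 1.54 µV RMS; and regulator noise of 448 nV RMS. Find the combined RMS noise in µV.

Uncorrelated sources add in power (mean-square): V_tot = √(ΣV_i²)
V_tot = √[(1.54×10⁻⁶)² + (4.48×10⁻⁷)²] = 1.60×10⁻⁶ V = 1.60 µV

1.60 µV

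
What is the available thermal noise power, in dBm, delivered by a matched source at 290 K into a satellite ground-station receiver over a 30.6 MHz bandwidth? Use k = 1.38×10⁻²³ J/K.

−99.1 dBm

P_n = kTB = 1.38×10⁻²³ × 290 × 3.06×10⁷ = 1.22×10⁻¹³ W
In dBm: 10 log₁₀(1.22×10⁻¹³ / 10⁻³) = −99.1 dBm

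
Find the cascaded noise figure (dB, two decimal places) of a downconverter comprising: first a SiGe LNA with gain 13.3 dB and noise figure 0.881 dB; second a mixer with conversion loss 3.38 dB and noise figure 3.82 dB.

1.11 dB

Convert to linear (a loss of L dB is a gain of −L dB): F_i = 10^(NF_i/10), G_i = 10^(G_i,dB/10)
  Stage 1: F_1 = 10^(0.881/10) = 1.225, G_1 = 10^(13.3/10) = 21.38
  Stage 2: F_2 = 10^(3.82/10) = 2.410, G_2 = 10^(−3.38/10) = 0.4592
Friis cascade:
  F = 1.225 + (2.410 − 1)/21.38 = 1.291
NF = 10 log₁₀(1.291) = 1.11 dB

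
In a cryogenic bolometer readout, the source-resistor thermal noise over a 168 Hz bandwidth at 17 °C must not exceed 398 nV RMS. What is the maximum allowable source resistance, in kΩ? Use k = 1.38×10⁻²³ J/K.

T = 17 °C + 273.15 = 290.15 K
Johnson–Nyquist: V_n = √(4kTRB) ⇒ R = V_n² / (4kTB)
4kTB = 4 × 1.38×10⁻²³ × 290.15 × 1.68×10² = 2.69×10⁻¹⁸
R = (3.98×10⁻⁷)² / 2.69×10⁻¹⁸ = 5.89×10⁴ Ω = 58.9 kΩ

58.9 kΩ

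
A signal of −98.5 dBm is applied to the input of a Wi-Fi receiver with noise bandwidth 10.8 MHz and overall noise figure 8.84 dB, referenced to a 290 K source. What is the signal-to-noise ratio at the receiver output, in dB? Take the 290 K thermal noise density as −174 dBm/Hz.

−3.7 dB

Noise floor: N = −174 + 10 log₁₀(B) + NF
10 log₁₀(1.08×10⁷) = 70.33 dB
N = −174 + 70.33 + 8.84 = −94.83 dBm
SNR = P_sig − N = −98.5 − (−94.83) = −3.67 dB → −3.7 dB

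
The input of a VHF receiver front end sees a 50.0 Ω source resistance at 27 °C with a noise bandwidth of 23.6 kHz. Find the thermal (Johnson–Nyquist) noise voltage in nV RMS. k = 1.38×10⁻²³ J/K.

T = 27 °C + 273.15 = 300.15 K
V_n = √(4kTRB)
4kTRB = 4 × 1.38×10⁻²³ × 300.15 × 5.00×10¹ × 2.36×10⁴ = 1.96×10⁻¹⁴ V²
V_n = √(1.96×10⁻¹⁴) = 1.40×10⁻⁷ V = 140 nV

140 nV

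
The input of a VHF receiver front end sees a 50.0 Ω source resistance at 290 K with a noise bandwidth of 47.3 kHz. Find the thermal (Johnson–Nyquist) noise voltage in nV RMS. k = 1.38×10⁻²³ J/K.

V_n = √(4kTRB)
4kTRB = 4 × 1.38×10⁻²³ × 290 × 5.00×10¹ × 4.73×10⁴ = 3.79×10⁻¹⁴ V²
V_n = √(3.79×10⁻¹⁴) = 1.95×10⁻⁷ V = 195 nV

195 nV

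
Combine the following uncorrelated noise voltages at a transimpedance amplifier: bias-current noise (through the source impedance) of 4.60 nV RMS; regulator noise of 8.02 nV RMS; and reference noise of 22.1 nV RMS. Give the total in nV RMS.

24.0 nV

Uncorrelated sources add in power (mean-square): V_tot = √(ΣV_i²)
V_tot = √[(4.60×10⁻⁹)² + (8.02×10⁻⁹)² + (2.21×10⁻⁸)²] = 2.40×10⁻⁸ V = 24.0 nV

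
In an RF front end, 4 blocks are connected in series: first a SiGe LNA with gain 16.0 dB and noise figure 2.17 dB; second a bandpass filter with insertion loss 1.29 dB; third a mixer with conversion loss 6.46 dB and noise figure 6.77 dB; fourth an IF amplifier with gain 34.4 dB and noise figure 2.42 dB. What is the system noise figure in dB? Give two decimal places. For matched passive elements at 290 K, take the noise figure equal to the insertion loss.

2.78 dB

Convert to linear (a loss of L dB is a gain of −L dB): F_i = 10^(NF_i/10), G_i = 10^(G_i,dB/10)
  Stage 1: F_1 = 10^(2.17/10) = 1.648, G_1 = 10^(16.0/10) = 39.81
  Stage 2: F_2 = 10^(1.29/10) = 1.346, G_2 = 10^(−1.29/10) = 0.7430
  Stage 3: F_3 = 10^(6.77/10) = 4.753, G_3 = 10^(−6.46/10) = 0.2259
  Stage 4: F_4 = 10^(2.42/10) = 1.746, G_4 = 10^(34.4/10) = 2754
Friis cascade:
  F = 1.648 + (1.346 − 1)/39.81 + (4.753 − 1)/29.58 + (1.746 − 1)/6.683 = 1.895
NF = 10 log₁₀(1.895) = 2.78 dB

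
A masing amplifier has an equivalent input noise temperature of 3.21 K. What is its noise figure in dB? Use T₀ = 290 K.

0.048 dB

F = 1 + T_e/T₀ = 1 + 3.21/290 = 1.01107
NF = 10 log₁₀(1.01107) = 0.048 dB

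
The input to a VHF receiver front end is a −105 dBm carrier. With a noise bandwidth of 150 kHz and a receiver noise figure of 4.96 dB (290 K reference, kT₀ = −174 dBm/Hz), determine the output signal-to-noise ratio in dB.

12.3 dB

Noise floor: N = −174 + 10 log₁₀(B) + NF
10 log₁₀(1.50×10⁵) = 51.76 dB
N = −174 + 51.76 + 4.96 = −117.28 dBm
SNR = P_sig − N = −105 − (−117.28) = 12.28 dB → 12.3 dB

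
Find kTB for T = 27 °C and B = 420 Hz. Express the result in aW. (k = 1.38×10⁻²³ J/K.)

T = 27 °C + 273.15 = 300.15 K
P_n = kTB = 1.38×10⁻²³ × 300.15 × 4.20×10² = 1.74×10⁻¹⁸ W = 1.74 aW

1.74 aW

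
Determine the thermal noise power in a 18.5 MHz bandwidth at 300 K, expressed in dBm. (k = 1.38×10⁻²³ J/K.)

−101.2 dBm

P_n = kTB = 1.38×10⁻²³ × 300 × 1.85×10⁷ = 7.66×10⁻¹⁴ W
In dBm: 10 log₁₀(7.66×10⁻¹⁴ / 10⁻³) = −101.2 dBm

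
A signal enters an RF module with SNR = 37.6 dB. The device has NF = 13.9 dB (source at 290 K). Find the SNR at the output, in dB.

By definition F = SNR_in/SNR_out, so in dB: SNR_out = SNR_in − NF
SNR_out = 37.6 − 13.9 = 23.7 dB

23.7 dB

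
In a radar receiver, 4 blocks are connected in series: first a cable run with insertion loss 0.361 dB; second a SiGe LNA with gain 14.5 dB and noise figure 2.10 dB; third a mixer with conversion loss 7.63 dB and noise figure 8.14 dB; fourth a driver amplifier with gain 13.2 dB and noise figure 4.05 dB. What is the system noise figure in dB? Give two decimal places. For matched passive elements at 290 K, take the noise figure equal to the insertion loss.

Convert to linear (a loss of L dB is a gain of −L dB): F_i = 10^(NF_i/10), G_i = 10^(G_i,dB/10)
  Stage 1: F_1 = 10^(0.361/10) = 1.087, G_1 = 10^(−0.361/10) = 0.9202
  Stage 2: F_2 = 10^(2.10/10) = 1.622, G_2 = 10^(14.5/10) = 28.18
  Stage 3: F_3 = 10^(8.14/10) = 6.516, G_3 = 10^(−7.63/10) = 0.1726
  Stage 4: F_4 = 10^(4.05/10) = 2.541, G_4 = 10^(13.2/10) = 20.89
Friis cascade:
  F = 1.087 + (1.622 − 1)/0.9202 + (6.516 − 1)/25.94 + (2.541 − 1)/4.476 = 2.319
NF = 10 log₁₀(2.319) = 3.65 dB

3.65 dB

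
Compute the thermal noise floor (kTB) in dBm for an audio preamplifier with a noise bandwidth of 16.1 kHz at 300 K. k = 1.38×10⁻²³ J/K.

−131.8 dBm

P_n = kTB = 1.38×10⁻²³ × 300 × 1.61×10⁴ = 6.67×10⁻¹⁷ W
In dBm: 10 log₁₀(6.67×10⁻¹⁷ / 10⁻³) = −131.8 dBm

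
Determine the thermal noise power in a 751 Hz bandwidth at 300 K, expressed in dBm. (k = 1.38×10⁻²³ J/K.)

P_n = kTB = 1.38×10⁻²³ × 300 × 7.51×10² = 3.11×10⁻¹⁸ W
In dBm: 10 log₁₀(3.11×10⁻¹⁸ / 10⁻³) = −145.1 dBm

−145.1 dBm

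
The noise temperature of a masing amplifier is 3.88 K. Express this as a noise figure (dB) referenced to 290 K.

0.058 dB

F = 1 + T_e/T₀ = 1 + 3.88/290 = 1.01338
NF = 10 log₁₀(1.01338) = 0.058 dB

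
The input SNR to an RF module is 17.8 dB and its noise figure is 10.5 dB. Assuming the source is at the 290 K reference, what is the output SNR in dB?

7.3 dB

By definition F = SNR_in/SNR_out, so in dB: SNR_out = SNR_in − NF
SNR_out = 17.8 − 10.5 = 7.3 dB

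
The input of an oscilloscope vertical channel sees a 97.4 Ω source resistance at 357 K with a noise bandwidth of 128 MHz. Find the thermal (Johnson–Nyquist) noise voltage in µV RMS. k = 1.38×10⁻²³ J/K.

15.7 µV

V_n = √(4kTRB)
4kTRB = 4 × 1.38×10⁻²³ × 357 × 9.74×10¹ × 1.28×10⁸ = 2.46×10⁻¹⁰ V²
V_n = √(2.46×10⁻¹⁰) = 1.57×10⁻⁵ V = 15.7 µV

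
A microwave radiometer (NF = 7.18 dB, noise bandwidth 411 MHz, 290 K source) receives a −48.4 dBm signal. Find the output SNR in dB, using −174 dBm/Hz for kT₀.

Noise floor: N = −174 + 10 log₁₀(B) + NF
10 log₁₀(4.11×10⁸) = 86.14 dB
N = −174 + 86.14 + 7.18 = −80.68 dBm
SNR = P_sig − N = −48.4 − (−80.68) = 32.28 dB → 32.3 dB

32.3 dB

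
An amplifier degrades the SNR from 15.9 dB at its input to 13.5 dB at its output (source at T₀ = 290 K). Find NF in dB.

NF (dB) = SNR_in(dB) − SNR_out(dB) when the source is at T₀
NF = 15.9 − 13.5 = 2.4 dB

2.4 dB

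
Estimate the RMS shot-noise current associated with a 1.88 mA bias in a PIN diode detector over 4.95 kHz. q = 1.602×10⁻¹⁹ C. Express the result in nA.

1.73 nA

I_n = √(2qI·B)
2qI·B = 2 × 1.602×10⁻¹⁹ × 1.88×10⁻³ × 4.95×10³ = 2.98×10⁻¹⁸ A²
I_n = √(2.98×10⁻¹⁸) = 1.73×10⁻⁹ A = 1.73 nA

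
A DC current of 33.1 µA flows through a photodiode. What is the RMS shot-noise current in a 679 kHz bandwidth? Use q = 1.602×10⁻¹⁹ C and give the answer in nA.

2.68 nA

I_n = √(2qI·B)
2qI·B = 2 × 1.602×10⁻¹⁹ × 3.31×10⁻⁵ × 6.79×10⁵ = 7.20×10⁻¹⁸ A²
I_n = √(7.20×10⁻¹⁸) = 2.68×10⁻⁹ A = 2.68 nA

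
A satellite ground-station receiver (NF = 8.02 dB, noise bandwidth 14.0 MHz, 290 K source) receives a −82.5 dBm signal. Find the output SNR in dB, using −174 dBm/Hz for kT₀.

12.0 dB

Noise floor: N = −174 + 10 log₁₀(B) + NF
10 log₁₀(1.40×10⁷) = 71.46 dB
N = −174 + 71.46 + 8.02 = −94.52 dBm
SNR = P_sig − N = −82.5 − (−94.52) = 12.02 dB → 12.0 dB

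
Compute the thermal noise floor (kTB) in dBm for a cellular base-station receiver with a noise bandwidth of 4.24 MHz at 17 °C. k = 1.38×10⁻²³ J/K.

−107.7 dBm

T = 17 °C + 273.15 = 290.15 K
P_n = kTB = 1.38×10⁻²³ × 290.15 × 4.24×10⁶ = 1.70×10⁻¹⁴ W
In dBm: 10 log₁₀(1.70×10⁻¹⁴ / 10⁻³) = −107.7 dBm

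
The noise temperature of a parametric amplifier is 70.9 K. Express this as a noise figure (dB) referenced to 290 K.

F = 1 + T_e/T₀ = 1 + 70.9/290 = 1.24448
NF = 10 log₁₀(1.24448) = 0.950 dB

0.950 dB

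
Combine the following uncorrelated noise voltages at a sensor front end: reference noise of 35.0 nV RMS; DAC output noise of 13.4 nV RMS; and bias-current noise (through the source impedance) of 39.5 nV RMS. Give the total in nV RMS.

54.5 nV

Uncorrelated sources add in power (mean-square): V_tot = √(ΣV_i²)
V_tot = √[(3.50×10⁻⁸)² + (1.34×10⁻⁸)² + (3.95×10⁻⁸)²] = 5.45×10⁻⁸ V = 54.5 nV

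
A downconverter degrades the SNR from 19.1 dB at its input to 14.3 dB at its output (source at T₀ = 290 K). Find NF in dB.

4.8 dB

NF (dB) = SNR_in(dB) − SNR_out(dB) when the source is at T₀
NF = 19.1 − 14.3 = 4.8 dB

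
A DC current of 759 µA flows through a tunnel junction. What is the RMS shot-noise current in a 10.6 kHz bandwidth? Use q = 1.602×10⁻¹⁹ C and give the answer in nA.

I_n = √(2qI·B)
2qI·B = 2 × 1.602×10⁻¹⁹ × 7.59×10⁻⁴ × 1.06×10⁴ = 2.58×10⁻¹⁸ A²
I_n = √(2.58×10⁻¹⁸) = 1.61×10⁻⁹ A = 1.61 nA

1.61 nA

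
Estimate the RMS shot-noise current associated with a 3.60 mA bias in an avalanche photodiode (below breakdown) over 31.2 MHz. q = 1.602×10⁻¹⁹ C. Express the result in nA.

190 nA

I_n = √(2qI·B)
2qI·B = 2 × 1.602×10⁻¹⁹ × 3.60×10⁻³ × 3.12×10⁷ = 3.60×10⁻¹⁴ A²
I_n = √(3.60×10⁻¹⁴) = 1.90×10⁻⁷ A = 190 nA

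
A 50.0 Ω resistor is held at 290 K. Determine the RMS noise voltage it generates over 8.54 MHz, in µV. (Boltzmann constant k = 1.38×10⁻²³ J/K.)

V_n = √(4kTRB)
4kTRB = 4 × 1.38×10⁻²³ × 290 × 5.00×10¹ × 8.54×10⁶ = 6.84×10⁻¹² V²
V_n = √(6.84×10⁻¹²) = 2.61×10⁻⁶ V = 2.61 µV

2.61 µV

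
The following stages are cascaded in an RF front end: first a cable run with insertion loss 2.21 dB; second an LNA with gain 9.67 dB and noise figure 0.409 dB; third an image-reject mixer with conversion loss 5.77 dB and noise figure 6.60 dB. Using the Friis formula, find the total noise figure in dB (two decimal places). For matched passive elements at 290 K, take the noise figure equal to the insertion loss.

3.92 dB

Convert to linear (a loss of L dB is a gain of −L dB): F_i = 10^(NF_i/10), G_i = 10^(G_i,dB/10)
  Stage 1: F_1 = 10^(2.21/10) = 1.663, G_1 = 10^(−2.21/10) = 0.6012
  Stage 2: F_2 = 10^(0.409/10) = 1.099, G_2 = 10^(9.67/10) = 9.268
  Stage 3: F_3 = 10^(6.60/10) = 4.571, G_3 = 10^(−5.77/10) = 0.2649
Friis cascade:
  F = 1.663 + (1.099 − 1)/0.6012 + (4.571 − 1)/5.572 = 2.469
NF = 10 log₁₀(2.469) = 3.92 dB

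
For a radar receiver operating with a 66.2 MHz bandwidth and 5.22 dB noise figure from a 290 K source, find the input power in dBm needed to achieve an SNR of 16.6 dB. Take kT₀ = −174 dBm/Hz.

−74.0 dBm

Sensitivity = −174 + 10 log₁₀(B) + NF + SNR_min
= −174 + 78.21 + 5.22 + 16.6
= −73.97 dBm → −74.0 dBm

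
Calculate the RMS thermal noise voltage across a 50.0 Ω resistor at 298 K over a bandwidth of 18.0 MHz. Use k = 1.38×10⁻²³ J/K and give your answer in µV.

V_n = √(4kTRB)
4kTRB = 4 × 1.38×10⁻²³ × 298 × 5.00×10¹ × 1.80×10⁷ = 1.48×10⁻¹¹ V²
V_n = √(1.48×10⁻¹¹) = 3.85×10⁻⁶ V = 3.85 µV

3.85 µV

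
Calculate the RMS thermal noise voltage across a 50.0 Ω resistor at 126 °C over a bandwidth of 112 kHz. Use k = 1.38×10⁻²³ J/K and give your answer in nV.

351 nV

T = 126 °C + 273.15 = 399.15 K
V_n = √(4kTRB)
4kTRB = 4 × 1.38×10⁻²³ × 399.15 × 5.00×10¹ × 1.12×10⁵ = 1.23×10⁻¹³ V²
V_n = √(1.23×10⁻¹³) = 3.51×10⁻⁷ V = 351 nV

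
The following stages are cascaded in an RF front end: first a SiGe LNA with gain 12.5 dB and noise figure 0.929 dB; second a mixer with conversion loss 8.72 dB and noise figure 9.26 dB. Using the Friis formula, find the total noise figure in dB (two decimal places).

Convert to linear (a loss of L dB is a gain of −L dB): F_i = 10^(NF_i/10), G_i = 10^(G_i,dB/10)
  Stage 1: F_1 = 10^(0.929/10) = 1.239, G_1 = 10^(12.5/10) = 17.78
  Stage 2: F_2 = 10^(9.26/10) = 8.433, G_2 = 10^(−8.72/10) = 0.1343
Friis cascade:
  F = 1.239 + (8.433 − 1)/17.78 = 1.657
NF = 10 log₁₀(1.657) = 2.19 dB

2.19 dB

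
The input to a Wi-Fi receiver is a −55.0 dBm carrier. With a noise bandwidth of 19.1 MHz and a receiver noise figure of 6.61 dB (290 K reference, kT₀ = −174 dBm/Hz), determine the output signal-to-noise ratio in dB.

39.6 dB

Noise floor: N = −174 + 10 log₁₀(B) + NF
10 log₁₀(1.91×10⁷) = 72.81 dB
N = −174 + 72.81 + 6.61 = −94.58 dBm
SNR = P_sig − N = −55.0 − (−94.58) = 39.58 dB → 39.6 dB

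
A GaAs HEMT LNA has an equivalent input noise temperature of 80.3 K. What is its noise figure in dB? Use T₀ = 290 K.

1.06 dB

F = 1 + T_e/T₀ = 1 + 80.3/290 = 1.2769
NF = 10 log₁₀(1.2769) = 1.06 dB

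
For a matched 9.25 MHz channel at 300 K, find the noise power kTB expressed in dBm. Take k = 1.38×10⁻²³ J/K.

−104.2 dBm

P_n = kTB = 1.38×10⁻²³ × 300 × 9.25×10⁶ = 3.83×10⁻¹⁴ W
In dBm: 10 log₁₀(3.83×10⁻¹⁴ / 10⁻³) = −104.2 dBm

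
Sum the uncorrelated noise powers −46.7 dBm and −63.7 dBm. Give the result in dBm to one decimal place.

−46.6 dBm

Convert to linear, add, convert back:
P₁ = 2.14×10⁻⁸ W, P₂ = 4.27×10⁻¹⁰ W
P_tot = 2.18×10⁻⁸ W → 10 log₁₀(P_tot / 10⁻³) = −46.6 dBm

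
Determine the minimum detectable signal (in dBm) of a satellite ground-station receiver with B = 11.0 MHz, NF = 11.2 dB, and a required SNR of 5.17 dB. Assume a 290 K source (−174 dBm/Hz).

−87.2 dBm

Sensitivity = −174 + 10 log₁₀(B) + NF + SNR_min
= −174 + 70.41 + 11.2 + 5.17
= −87.22 dBm → −87.2 dBm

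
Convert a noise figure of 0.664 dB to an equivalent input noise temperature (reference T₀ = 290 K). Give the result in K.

47.9 K

F = 10^(0.664/10) = 1.1652
T_e = (F − 1)·T₀ = (1.1652 − 1) × 290 = 47.9 K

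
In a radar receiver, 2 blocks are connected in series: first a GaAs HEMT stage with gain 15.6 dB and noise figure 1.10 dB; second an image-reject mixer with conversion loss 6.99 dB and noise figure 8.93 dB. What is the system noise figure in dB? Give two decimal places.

Convert to linear (a loss of L dB is a gain of −L dB): F_i = 10^(NF_i/10), G_i = 10^(G_i,dB/10)
  Stage 1: F_1 = 10^(1.10/10) = 1.288, G_1 = 10^(15.6/10) = 36.31
  Stage 2: F_2 = 10^(8.93/10) = 7.816, G_2 = 10^(−6.99/10) = 0.2000
Friis cascade:
  F = 1.288 + (7.816 − 1)/36.31 = 1.476
NF = 10 log₁₀(1.476) = 1.69 dB

1.69 dB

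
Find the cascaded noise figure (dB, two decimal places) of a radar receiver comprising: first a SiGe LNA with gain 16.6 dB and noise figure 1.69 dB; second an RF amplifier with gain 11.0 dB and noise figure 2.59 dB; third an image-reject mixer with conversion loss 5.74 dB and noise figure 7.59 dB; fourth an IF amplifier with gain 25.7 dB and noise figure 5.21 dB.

1.81 dB

Convert to linear (a loss of L dB is a gain of −L dB): F_i = 10^(NF_i/10), G_i = 10^(G_i,dB/10)
  Stage 1: F_1 = 10^(1.69/10) = 1.476, G_1 = 10^(16.6/10) = 45.71
  Stage 2: F_2 = 10^(2.59/10) = 1.816, G_2 = 10^(11.0/10) = 12.59
  Stage 3: F_3 = 10^(7.59/10) = 5.741, G_3 = 10^(−5.74/10) = 0.2667
  Stage 4: F_4 = 10^(5.21/10) = 3.319, G_4 = 10^(25.7/10) = 371.5
Friis cascade:
  F = 1.476 + (1.816 − 1)/45.71 + (5.741 − 1)/575.4 + (3.319 − 1)/153.5 = 1.517
NF = 10 log₁₀(1.517) = 1.81 dB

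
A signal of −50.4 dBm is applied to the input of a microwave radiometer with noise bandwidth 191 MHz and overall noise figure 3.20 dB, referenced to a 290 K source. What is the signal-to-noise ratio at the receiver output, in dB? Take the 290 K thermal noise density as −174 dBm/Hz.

37.6 dB

Noise floor: N = −174 + 10 log₁₀(B) + NF
10 log₁₀(1.91×10⁸) = 82.81 dB
N = −174 + 82.81 + 3.20 = −87.99 dBm
SNR = P_sig − N = −50.4 − (−87.99) = 37.59 dB → 37.6 dB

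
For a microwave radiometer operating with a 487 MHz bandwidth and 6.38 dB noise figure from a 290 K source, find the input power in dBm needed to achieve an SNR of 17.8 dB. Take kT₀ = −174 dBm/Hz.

Sensitivity = −174 + 10 log₁₀(B) + NF + SNR_min
= −174 + 86.88 + 6.38 + 17.8
= −62.94 dBm → −62.9 dBm

−62.9 dBm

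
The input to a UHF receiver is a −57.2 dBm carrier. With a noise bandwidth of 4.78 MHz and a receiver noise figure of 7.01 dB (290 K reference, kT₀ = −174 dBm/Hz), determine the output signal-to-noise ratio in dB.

43.0 dB

Noise floor: N = −174 + 10 log₁₀(B) + NF
10 log₁₀(4.78×10⁶) = 66.79 dB
N = −174 + 66.79 + 7.01 = −100.20 dBm
SNR = P_sig − N = −57.2 − (−100.20) = 43.00 dB → 43.0 dB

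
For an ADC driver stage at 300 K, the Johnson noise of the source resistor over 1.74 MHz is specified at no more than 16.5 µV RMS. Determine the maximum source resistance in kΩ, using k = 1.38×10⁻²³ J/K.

Johnson–Nyquist: V_n = √(4kTRB) ⇒ R = V_n² / (4kTB)
4kTB = 4 × 1.38×10⁻²³ × 300 × 1.74×10⁶ = 2.88×10⁻¹⁴
R = (1.65×10⁻⁵)² / 2.88×10⁻¹⁴ = 9.45×10³ Ω = 9.45 kΩ

9.45 kΩ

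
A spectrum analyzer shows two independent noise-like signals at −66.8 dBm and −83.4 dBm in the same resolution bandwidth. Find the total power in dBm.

−66.7 dBm

Convert to linear, add, convert back:
P₁ = 2.09×10⁻¹⁰ W, P₂ = 4.57×10⁻¹² W
P_tot = 2.14×10⁻¹⁰ W → 10 log₁₀(P_tot / 10⁻³) = −66.7 dBm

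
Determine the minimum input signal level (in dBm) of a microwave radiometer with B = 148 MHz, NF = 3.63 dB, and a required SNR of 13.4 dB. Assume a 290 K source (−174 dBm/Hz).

−75.3 dBm

Sensitivity = −174 + 10 log₁₀(B) + NF + SNR_min
= −174 + 81.7 + 3.63 + 13.4
= −75.27 dBm → −75.3 dBm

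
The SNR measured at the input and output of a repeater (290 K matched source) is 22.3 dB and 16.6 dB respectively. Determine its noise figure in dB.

5.7 dB

NF (dB) = SNR_in(dB) − SNR_out(dB) when the source is at T₀
NF = 22.3 − 16.6 = 5.7 dB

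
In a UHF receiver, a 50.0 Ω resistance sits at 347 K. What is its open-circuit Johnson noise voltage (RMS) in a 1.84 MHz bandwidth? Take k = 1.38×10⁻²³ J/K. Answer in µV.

1.33 µV

V_n = √(4kTRB)
4kTRB = 4 × 1.38×10⁻²³ × 347 × 5.00×10¹ × 1.84×10⁶ = 1.76×10⁻¹² V²
V_n = √(1.76×10⁻¹²) = 1.33×10⁻⁶ V = 1.33 µV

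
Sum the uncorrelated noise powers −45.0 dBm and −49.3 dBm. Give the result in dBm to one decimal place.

−43.6 dBm

Convert to linear, add, convert back:
P₁ = 3.16×10⁻⁸ W, P₂ = 1.17×10⁻⁸ W
P_tot = 4.34×10⁻⁸ W → 10 log₁₀(P_tot / 10⁻³) = −43.6 dBm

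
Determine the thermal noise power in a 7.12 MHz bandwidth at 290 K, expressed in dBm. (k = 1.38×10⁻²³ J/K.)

P_n = kTB = 1.38×10⁻²³ × 290 × 7.12×10⁶ = 2.85×10⁻¹⁴ W
In dBm: 10 log₁₀(2.85×10⁻¹⁴ / 10⁻³) = −105.5 dBm

−105.5 dBm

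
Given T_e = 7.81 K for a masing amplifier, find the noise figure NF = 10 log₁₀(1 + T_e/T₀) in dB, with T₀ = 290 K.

0.115 dB

F = 1 + T_e/T₀ = 1 + 7.81/290 = 1.02693
NF = 10 log₁₀(1.02693) = 0.115 dB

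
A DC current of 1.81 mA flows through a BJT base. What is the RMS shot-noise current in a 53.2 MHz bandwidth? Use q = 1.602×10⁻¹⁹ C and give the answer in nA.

176 nA

I_n = √(2qI·B)
2qI·B = 2 × 1.602×10⁻¹⁹ × 1.81×10⁻³ × 5.32×10⁷ = 3.09×10⁻¹⁴ A²
I_n = √(3.09×10⁻¹⁴) = 1.76×10⁻⁷ A = 176 nA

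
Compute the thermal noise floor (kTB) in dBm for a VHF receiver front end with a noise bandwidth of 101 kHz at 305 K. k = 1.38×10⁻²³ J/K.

−123.7 dBm

P_n = kTB = 1.38×10⁻²³ × 305 × 1.01×10⁵ = 4.25×10⁻¹⁶ W
In dBm: 10 log₁₀(4.25×10⁻¹⁶ / 10⁻³) = −123.7 dBm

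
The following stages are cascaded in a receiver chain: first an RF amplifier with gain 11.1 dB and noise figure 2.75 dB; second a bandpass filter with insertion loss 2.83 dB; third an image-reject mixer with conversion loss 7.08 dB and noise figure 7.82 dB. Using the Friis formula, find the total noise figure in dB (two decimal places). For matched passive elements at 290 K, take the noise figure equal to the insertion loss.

4.33 dB

Convert to linear (a loss of L dB is a gain of −L dB): F_i = 10^(NF_i/10), G_i = 10^(G_i,dB/10)
  Stage 1: F_1 = 10^(2.75/10) = 1.884, G_1 = 10^(11.1/10) = 12.88
  Stage 2: F_2 = 10^(2.83/10) = 1.919, G_2 = 10^(−2.83/10) = 0.5212
  Stage 3: F_3 = 10^(7.82/10) = 6.053, G_3 = 10^(−7.08/10) = 0.1959
Friis cascade:
  F = 1.884 + (1.919 − 1)/12.88 + (6.053 − 1)/6.714 = 2.708
NF = 10 log₁₀(2.708) = 4.33 dB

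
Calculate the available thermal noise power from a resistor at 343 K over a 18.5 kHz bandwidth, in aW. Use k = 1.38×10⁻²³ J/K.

P_n = kTB = 1.38×10⁻²³ × 343 × 1.85×10⁴ = 8.76×10⁻¹⁷ W = 87.6 aW

87.6 aW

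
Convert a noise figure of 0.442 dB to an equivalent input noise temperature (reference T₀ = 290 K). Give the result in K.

F = 10^(0.442/10) = 1.10713
T_e = (F − 1)·T₀ = (1.10713 − 1) × 290 = 31.1 K

31.1 K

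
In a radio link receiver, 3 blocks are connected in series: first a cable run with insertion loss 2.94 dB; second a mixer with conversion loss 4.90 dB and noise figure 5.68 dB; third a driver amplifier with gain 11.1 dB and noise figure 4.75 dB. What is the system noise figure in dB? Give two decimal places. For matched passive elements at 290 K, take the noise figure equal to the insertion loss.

12.87 dB

Convert to linear (a loss of L dB is a gain of −L dB): F_i = 10^(NF_i/10), G_i = 10^(G_i,dB/10)
  Stage 1: F_1 = 10^(2.94/10) = 1.968, G_1 = 10^(−2.94/10) = 0.5082
  Stage 2: F_2 = 10^(5.68/10) = 3.698, G_2 = 10^(−4.90/10) = 0.3236
  Stage 3: F_3 = 10^(4.75/10) = 2.985, G_3 = 10^(11.1/10) = 12.88
Friis cascade:
  F = 1.968 + (3.698 − 1)/0.5082 + (2.985 − 1)/0.1644 = 19.35
NF = 10 log₁₀(19.35) = 12.87 dB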